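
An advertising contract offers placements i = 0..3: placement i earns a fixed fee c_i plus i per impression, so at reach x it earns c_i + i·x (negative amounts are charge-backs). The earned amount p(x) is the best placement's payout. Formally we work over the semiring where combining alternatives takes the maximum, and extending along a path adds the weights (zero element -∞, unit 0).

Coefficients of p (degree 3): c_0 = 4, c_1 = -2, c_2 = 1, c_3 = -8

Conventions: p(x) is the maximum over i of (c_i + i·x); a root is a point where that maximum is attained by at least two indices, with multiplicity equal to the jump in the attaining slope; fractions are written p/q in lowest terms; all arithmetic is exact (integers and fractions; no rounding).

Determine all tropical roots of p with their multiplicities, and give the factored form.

hull edge (i=0, c=4) to (i=2, c=1): slope -3/2, span 2
hull edge (i=2, c=1) to (i=3, c=-8): slope -9, span 1
Factored form: p(x) = -8 ⊗ (x ⊕ 3/2) ⊗ (x ⊕ 3/2) ⊗ (x ⊕ 9)
Answer: roots = 3/2 (mult 2), 9 (mult 1)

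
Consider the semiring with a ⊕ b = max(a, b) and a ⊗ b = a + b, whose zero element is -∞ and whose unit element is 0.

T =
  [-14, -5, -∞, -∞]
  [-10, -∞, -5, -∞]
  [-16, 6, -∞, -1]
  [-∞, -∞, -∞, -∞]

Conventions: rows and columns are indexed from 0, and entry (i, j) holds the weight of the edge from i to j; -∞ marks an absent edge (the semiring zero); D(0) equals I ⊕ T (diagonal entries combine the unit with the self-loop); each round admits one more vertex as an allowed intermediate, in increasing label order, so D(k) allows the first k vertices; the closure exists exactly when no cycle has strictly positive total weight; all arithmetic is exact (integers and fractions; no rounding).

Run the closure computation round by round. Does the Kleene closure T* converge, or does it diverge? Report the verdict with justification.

D(0):
  [0, -5, -∞, -∞]
  [-10, 0, -5, -∞]
  [-16, 6, 0, -1]
  [-∞, -∞, -∞, 0]
D(1):
  [0, -5, -∞, -∞]
  [-10, 0, -5, -∞]
  [-16, 6, 0, -1]
  [-∞, -∞, -∞, 0]
Detection: at round 2, diagonal entry (2, 2) turns strictly positive.
Key observation: the cycle 2->1->2 has total weight 6 + (-5), which is strictly positive.
Answer: DIVERGES — positive cycle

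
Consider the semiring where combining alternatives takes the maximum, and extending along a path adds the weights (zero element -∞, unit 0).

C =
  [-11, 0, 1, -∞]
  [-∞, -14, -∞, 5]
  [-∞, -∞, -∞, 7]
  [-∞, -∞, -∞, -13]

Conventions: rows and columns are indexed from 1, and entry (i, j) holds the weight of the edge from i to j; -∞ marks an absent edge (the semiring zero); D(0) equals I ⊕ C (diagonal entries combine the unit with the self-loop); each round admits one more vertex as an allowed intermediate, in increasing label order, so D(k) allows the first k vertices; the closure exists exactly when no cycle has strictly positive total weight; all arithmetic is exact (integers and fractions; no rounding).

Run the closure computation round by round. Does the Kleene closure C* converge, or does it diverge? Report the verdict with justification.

D(0):
  [0, 0, 1, -∞]
  [-∞, 0, -∞, 5]
  [-∞, -∞, 0, 7]
  [-∞, -∞, -∞, 0]
D(1):
  [0, 0, 1, -∞]
  [-∞, 0, -∞, 5]
  [-∞, -∞, 0, 7]
  [-∞, -∞, -∞, 0]
D(2):
  [0, 0, 1, 5]
  [-∞, 0, -∞, 5]
  [-∞, -∞, 0, 7]
  [-∞, -∞, -∞, 0]
D(3):
  [0, 0, 1, 8]
  [-∞, 0, -∞, 5]
  [-∞, -∞, 0, 7]
  [-∞, -∞, -∞, 0]
D(4):
  [0, 0, 1, 8]
  [-∞, 0, -∞, 5]
  [-∞, -∞, 0, 7]
  [-∞, -∞, -∞, 0]
Key observation: every diagonal entry stays at the unit through all rounds, so no improving cycle exists.
Answer: CONVERGES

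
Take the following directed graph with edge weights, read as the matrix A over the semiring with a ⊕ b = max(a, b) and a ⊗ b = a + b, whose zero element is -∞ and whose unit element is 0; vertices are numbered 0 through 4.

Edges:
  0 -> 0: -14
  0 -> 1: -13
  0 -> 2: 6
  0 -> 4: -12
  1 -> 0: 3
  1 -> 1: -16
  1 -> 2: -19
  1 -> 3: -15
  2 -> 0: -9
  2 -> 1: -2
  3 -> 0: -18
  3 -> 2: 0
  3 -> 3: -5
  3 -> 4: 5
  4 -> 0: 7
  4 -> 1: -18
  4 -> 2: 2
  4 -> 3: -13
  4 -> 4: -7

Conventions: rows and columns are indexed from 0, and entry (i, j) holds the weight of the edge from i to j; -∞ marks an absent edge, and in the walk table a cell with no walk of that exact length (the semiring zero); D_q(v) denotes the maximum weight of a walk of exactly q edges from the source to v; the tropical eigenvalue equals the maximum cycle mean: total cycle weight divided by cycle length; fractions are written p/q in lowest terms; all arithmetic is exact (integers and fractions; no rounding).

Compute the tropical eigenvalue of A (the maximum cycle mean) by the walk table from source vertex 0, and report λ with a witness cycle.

q=0: [0, -∞, -∞, -∞, -∞]
q=1: [-14, -13, 6, -∞, -12]
q=2: [-3, 4, -8, -25, -19]
q=3: [7, -10, 3, -11, -15]
q=4: [-6, 1, 13, -16, -5]
q=5: [4, 11, 0, -14, -11]
Optimal cycle mean attained by: cycle 0->2->1->0, total 6 + (-2) + 3, length 3.
Answer: λ = 7/3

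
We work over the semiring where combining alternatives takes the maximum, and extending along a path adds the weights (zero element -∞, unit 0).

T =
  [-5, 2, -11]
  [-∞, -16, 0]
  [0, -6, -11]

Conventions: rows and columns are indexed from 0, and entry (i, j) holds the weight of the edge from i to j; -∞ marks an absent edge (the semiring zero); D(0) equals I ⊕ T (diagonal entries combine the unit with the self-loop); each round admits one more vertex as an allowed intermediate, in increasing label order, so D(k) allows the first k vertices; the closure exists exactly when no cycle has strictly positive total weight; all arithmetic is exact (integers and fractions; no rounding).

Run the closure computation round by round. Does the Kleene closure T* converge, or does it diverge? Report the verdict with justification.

D(0):
  [0, 2, -11]
  [-∞, 0, 0]
  [0, -6, 0]
D(1):
  [0, 2, -11]
  [-∞, 0, 0]
  [0, 2, 0]
Detection: at round 2, diagonal entry (2, 2) turns strictly positive.
Key observation: the cycle 2->0->1->2 has total weight 0 + 2 + 0, which is strictly positive.
Answer: DIVERGES — positive cycle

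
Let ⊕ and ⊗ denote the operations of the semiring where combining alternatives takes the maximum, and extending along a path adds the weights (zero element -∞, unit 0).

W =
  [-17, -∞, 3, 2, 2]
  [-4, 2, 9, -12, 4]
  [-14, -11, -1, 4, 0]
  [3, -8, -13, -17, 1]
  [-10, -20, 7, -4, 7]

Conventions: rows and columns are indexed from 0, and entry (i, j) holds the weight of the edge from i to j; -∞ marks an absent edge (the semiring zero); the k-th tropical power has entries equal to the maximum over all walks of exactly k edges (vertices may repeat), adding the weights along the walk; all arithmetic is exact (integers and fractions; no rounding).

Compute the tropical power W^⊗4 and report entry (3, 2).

W^⊗2:
  [5, -6, 9, 7, 9]
  [-2, 4, 11, 13, 11]
  [7, -4, 7, 3, 7]
  [-9, -6, 8, 5, 8]
  [-1, -4, 14, 11, 14]
W^⊗3:
  [10, -1, 16, 13, 16]
  [16, 6, 18, 15, 18]
  [6, -2, 14, 11, 14]
  [8, -3, 15, 12, 15]
  [14, 3, 21, 18, 21]
W^⊗4:
  [16, 5, 23, 20, 23]
  [18, 8, 25, 22, 25]
  [14, 3, 21, 18, 21]
  [15, 4, 22, 19, 22]
  [21, 10, 28, 25, 28]
Key observation: the optimum is the walk 3->4->4->4->2, with weight 1 + 7 + 7 + 7 = 22.
Optimal value attained by: walk 3->4->4->4->2.
Answer: (W^⊗4)[3][2] = 22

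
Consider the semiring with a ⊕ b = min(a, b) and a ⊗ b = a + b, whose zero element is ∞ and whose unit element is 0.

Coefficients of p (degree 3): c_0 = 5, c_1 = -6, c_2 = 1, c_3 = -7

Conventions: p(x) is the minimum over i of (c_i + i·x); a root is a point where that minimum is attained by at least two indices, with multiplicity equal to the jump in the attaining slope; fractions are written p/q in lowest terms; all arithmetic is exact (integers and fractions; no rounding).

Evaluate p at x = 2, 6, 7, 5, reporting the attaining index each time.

p(2) = min(5+0·2=5, -6+1·2=-4, 1+2·2=5, -7+3·2=-1) = -4 (attained by i=1)
p(6) = min(5+0·6=5, -6+1·6=0, 1+2·6=13, -7+3·6=11) = 0 (attained by i=1)
p(7) = min(5+0·7=5, -6+1·7=1, 1+2·7=15, -7+3·7=14) = 1 (attained by i=1)
p(5) = min(5+0·5=5, -6+1·5=-1, 1+2·5=11, -7+3·5=8) = -1 (attained by i=1)
Answer: p(2) = -4; p(6) = 0; p(7) = 1; p(5) = -1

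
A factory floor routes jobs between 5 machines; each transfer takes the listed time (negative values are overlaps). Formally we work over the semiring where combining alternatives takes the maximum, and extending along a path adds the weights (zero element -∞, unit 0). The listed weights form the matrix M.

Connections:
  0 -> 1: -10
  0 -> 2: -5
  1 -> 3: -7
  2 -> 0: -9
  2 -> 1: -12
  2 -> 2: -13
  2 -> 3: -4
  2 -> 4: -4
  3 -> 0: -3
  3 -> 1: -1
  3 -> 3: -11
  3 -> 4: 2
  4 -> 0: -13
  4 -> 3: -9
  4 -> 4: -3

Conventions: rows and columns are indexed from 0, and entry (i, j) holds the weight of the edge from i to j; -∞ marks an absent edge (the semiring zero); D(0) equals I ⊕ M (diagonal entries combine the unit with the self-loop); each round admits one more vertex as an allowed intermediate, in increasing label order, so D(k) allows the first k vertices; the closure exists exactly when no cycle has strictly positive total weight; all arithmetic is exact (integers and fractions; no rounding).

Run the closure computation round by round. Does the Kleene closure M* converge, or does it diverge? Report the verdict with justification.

D(0):
  [0, -10, -5, -∞, -∞]
  [-∞, 0, -∞, -7, -∞]
  [-9, -12, 0, -4, -4]
  [-3, -1, -∞, 0, 2]
  [-13, -∞, -∞, -9, 0]
D(1):
  [0, -10, -5, -∞, -∞]
  [-∞, 0, -∞, -7, -∞]
  [-9, -12, 0, -4, -4]
  [-3, -1, -8, 0, 2]
  [-13, -23, -18, -9, 0]
D(2):
  [0, -10, -5, -17, -∞]
  [-∞, 0, -∞, -7, -∞]
  [-9, -12, 0, -4, -4]
  [-3, -1, -8, 0, 2]
  [-13, -23, -18, -9, 0]
D(3):
  [0, -10, -5, -9, -9]
  [-∞, 0, -∞, -7, -∞]
  [-9, -12, 0, -4, -4]
  [-3, -1, -8, 0, 2]
  [-13, -23, -18, -9, 0]
D(4):
  [0, -10, -5, -9, -7]
  [-10, 0, -15, -7, -5]
  [-7, -5, 0, -4, -2]
  [-3, -1, -8, 0, 2]
  [-12, -10, -17, -9, 0]
D(5):
  [0, -10, -5, -9, -7]
  [-10, 0, -15, -7, -5]
  [-7, -5, 0, -4, -2]
  [-3, -1, -8, 0, 2]
  [-12, -10, -17, -9, 0]
Key observation: every diagonal entry stays at the unit through all rounds, so no improving cycle exists.
Answer: CONVERGES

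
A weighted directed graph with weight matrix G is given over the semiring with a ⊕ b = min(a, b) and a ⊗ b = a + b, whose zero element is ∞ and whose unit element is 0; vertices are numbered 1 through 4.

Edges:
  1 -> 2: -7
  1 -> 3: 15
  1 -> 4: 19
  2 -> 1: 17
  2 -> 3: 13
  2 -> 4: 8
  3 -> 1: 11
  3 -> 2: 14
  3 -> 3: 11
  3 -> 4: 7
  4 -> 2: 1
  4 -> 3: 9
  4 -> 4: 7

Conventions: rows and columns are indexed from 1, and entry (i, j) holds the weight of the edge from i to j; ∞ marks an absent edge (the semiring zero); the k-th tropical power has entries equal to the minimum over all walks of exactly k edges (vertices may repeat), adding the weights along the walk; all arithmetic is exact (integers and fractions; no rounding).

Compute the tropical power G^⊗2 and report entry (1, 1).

G^⊗2:
  [10, 20, 6, 1]
  [24, 9, 17, 15]
  [22, 4, 16, 14]
  [18, 8, 14, 9]
Key observation: the optimum is the walk 1->2->1, with weight (-7) + 17 = 10.
Optimal value attained by: walk 1->2->1.
Answer: (G^⊗2)[1][1] = 10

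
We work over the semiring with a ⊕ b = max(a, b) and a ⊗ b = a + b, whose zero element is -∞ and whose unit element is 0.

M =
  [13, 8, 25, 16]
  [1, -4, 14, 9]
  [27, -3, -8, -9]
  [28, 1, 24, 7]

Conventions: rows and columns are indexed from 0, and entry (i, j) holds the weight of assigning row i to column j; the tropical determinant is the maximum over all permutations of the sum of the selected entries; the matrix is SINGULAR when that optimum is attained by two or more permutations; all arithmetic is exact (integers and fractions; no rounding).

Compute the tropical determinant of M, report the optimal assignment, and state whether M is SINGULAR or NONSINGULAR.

σ = (0, 1, 2, 3): 13 + (-4) + (-8) + 7 = 8
σ = (0, 1, 3, 2): 13 + (-4) + (-9) + 24 = 24
σ = (0, 2, 1, 3): 13 + 14 + (-3) + 7 = 31
σ = (0, 2, 3, 1): 13 + 14 + (-9) + 1 = 19
σ = (0, 3, 1, 2): 13 + 9 + (-3) + 24 = 43
σ = (0, 3, 2, 1): 13 + 9 + (-8) + 1 = 15
σ = (1, 0, 2, 3): 8 + 1 + (-8) + 7 = 8
σ = (1, 0, 3, 2): 8 + 1 + (-9) + 24 = 24
σ = (1, 2, 0, 3): 8 + 14 + 27 + 7 = 56
σ = (1, 2, 3, 0): 8 + 14 + (-9) + 28 = 41
σ = (1, 3, 0, 2): 8 + 9 + 27 + 24 = 68
σ = (1, 3, 2, 0): 8 + 9 + (-8) + 28 = 37
σ = (2, 0, 1, 3): 25 + 1 + (-3) + 7 = 30
σ = (2, 0, 3, 1): 25 + 1 + (-9) + 1 = 18
σ = (2, 1, 0, 3): 25 + (-4) + 27 + 7 = 55
σ = (2, 1, 3, 0): 25 + (-4) + (-9) + 28 = 40
σ = (2, 3, 0, 1): 25 + 9 + 27 + 1 = 62
σ = (2, 3, 1, 0): 25 + 9 + (-3) + 28 = 59
σ = (3, 0, 1, 2): 16 + 1 + (-3) + 24 = 38
σ = (3, 0, 2, 1): 16 + 1 + (-8) + 1 = 10
σ = (3, 1, 0, 2): 16 + (-4) + 27 + 24 = 63
σ = (3, 1, 2, 0): 16 + (-4) + (-8) + 28 = 32
σ = (3, 2, 0, 1): 16 + 14 + 27 + 1 = 58
σ = (3, 2, 1, 0): 16 + 14 + (-3) + 28 = 55
Optimal value attained by: σ = (1, 3, 0, 2).
Answer: det⊕(M) = 68; verdict: NONSINGULAR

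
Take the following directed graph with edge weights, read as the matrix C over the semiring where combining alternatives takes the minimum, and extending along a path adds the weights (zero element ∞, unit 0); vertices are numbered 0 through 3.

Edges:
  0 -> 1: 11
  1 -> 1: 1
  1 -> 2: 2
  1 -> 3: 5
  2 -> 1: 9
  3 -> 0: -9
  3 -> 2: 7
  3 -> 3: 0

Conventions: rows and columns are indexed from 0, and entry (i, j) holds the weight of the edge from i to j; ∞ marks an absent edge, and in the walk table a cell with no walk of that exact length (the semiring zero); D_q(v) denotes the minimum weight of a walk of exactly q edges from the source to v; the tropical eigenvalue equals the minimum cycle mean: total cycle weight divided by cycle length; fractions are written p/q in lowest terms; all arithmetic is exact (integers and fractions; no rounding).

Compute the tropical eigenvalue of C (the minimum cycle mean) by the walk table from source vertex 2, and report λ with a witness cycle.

q=0: [∞, ∞, 0, ∞]
q=1: [∞, 9, ∞, ∞]
q=2: [∞, 10, 11, 14]
q=3: [5, 11, 12, 14]
q=4: [5, 12, 13, 14]
Optimal cycle mean attained by: cycle 3->3, total 0, length 1.
Answer: λ = 0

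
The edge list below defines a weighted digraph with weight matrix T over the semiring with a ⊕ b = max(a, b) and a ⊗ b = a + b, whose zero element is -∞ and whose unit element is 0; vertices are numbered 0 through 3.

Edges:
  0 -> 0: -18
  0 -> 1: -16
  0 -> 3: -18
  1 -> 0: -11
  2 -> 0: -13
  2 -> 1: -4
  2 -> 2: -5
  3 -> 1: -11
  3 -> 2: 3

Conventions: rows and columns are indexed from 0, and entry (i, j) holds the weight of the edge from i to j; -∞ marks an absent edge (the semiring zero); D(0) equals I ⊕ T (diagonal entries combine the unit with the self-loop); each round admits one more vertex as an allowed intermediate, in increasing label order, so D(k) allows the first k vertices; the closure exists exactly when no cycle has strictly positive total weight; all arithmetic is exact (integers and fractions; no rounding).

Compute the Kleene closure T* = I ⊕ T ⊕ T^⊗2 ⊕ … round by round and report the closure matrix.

D(0):
  [0, -16, -∞, -18]
  [-11, 0, -∞, -∞]
  [-13, -4, 0, -∞]
  [-∞, -11, 3, 0]
D(1):
  [0, -16, -∞, -18]
  [-11, 0, -∞, -29]
  [-13, -4, 0, -31]
  [-∞, -11, 3, 0]
D(2):
  [0, -16, -∞, -18]
  [-11, 0, -∞, -29]
  [-13, -4, 0, -31]
  [-22, -11, 3, 0]
D(3):
  [0, -16, -∞, -18]
  [-11, 0, -∞, -29]
  [-13, -4, 0, -31]
  [-10, -1, 3, 0]
D(4):
  [0, -16, -15, -18]
  [-11, 0, -26, -29]
  [-13, -4, 0, -31]
  [-10, -1, 3, 0]
Answer: T* = [[0, -16, -15, -18], [-11, 0, -26, -29], [-13, -4, 0, -31], [-10, -1, 3, 0]]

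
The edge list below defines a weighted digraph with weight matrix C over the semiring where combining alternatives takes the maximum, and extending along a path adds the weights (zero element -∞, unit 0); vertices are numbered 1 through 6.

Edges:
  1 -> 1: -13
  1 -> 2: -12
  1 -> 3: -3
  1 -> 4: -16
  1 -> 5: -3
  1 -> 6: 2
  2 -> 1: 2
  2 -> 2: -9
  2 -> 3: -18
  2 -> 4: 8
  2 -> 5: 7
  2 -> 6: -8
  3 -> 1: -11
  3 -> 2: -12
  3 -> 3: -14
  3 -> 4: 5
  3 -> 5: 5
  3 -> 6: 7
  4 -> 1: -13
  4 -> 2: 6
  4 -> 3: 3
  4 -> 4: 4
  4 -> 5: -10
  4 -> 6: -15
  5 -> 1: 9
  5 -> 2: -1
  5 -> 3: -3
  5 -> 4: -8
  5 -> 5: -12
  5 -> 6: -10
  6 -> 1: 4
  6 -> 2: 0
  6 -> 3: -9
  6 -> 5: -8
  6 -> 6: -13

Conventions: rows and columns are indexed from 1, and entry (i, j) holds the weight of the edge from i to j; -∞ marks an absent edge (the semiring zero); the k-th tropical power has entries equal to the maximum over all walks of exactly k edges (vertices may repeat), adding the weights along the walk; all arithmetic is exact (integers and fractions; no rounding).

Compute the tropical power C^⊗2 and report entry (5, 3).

C^⊗2:
  [6, 2, -6, 2, 2, 4]
  [16, 14, 11, 12, -1, 4]
  [14, 11, 8, 9, -1, -5]
  [8, 10, 7, 14, 13, 10]
  [1, -2, 6, 7, 6, 11]
  [2, -8, 1, 8, 7, 6]
Key observation: the optimum is the walk 5->1->3, with weight 9 + (-3) = 6.
Optimal value attained by: walk 5->1->3.
Answer: (C^⊗2)[5][3] = 6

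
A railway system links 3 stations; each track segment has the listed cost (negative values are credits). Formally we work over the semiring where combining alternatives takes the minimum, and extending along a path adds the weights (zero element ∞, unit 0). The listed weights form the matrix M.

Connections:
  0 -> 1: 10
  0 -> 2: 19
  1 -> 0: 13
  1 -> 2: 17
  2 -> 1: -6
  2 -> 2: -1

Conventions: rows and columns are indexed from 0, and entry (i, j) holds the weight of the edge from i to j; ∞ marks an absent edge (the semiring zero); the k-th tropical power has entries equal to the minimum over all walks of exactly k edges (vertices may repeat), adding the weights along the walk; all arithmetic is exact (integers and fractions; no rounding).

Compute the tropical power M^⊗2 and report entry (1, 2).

M^⊗2:
  [23, 13, 18]
  [∞, 11, 16]
  [7, -7, -2]
Key observation: the optimum is the walk 1->2->2, with weight 17 + (-1) = 16.
Optimal value attained by: walk 1->2->2.
Answer: (M^⊗2)[1][2] = 16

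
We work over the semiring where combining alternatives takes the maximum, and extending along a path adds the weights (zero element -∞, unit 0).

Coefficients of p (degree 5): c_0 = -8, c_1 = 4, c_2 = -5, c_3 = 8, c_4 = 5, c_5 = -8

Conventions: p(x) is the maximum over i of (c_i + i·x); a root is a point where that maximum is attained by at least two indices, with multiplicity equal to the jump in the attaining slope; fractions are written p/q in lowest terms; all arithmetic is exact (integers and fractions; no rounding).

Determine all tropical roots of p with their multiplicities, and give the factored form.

hull edge (i=0, c=-8) to (i=1, c=4): slope 12, span 1
hull edge (i=1, c=4) to (i=3, c=8): slope 2, span 2
hull edge (i=3, c=8) to (i=4, c=5): slope -3, span 1
hull edge (i=4, c=5) to (i=5, c=-8): slope -13, span 1
Factored form: p(x) = -8 ⊗ (x ⊕ (-12)) ⊗ (x ⊕ (-2)) ⊗ (x ⊕ (-2)) ⊗ (x ⊕ 3) ⊗ (x ⊕ 13)
Answer: roots = -12 (mult 1), -2 (mult 2), 3 (mult 1), 13 (mult 1)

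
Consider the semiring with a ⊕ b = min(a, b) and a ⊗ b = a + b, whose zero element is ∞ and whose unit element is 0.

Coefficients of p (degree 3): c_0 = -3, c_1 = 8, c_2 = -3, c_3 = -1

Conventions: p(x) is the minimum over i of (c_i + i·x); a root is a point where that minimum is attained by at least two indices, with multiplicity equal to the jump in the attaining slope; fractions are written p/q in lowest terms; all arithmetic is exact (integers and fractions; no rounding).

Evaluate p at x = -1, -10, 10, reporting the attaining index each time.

p(-1) = min(-3+0·(-1)=-3, 8+1·(-1)=7, -3+2·(-1)=-5, -1+3·(-1)=-4) = -5 (attained by i=2)
p(-10) = min(-3+0·(-10)=-3, 8+1·(-10)=-2, -3+2·(-10)=-23, -1+3·(-10)=-31) = -31 (attained by i=3)
p(10) = min(-3+0·10=-3, 8+1·10=18, -3+2·10=17, -1+3·10=29) = -3 (attained by i=0)
Answer: p(-1) = -5; p(-10) = -31; p(10) = -3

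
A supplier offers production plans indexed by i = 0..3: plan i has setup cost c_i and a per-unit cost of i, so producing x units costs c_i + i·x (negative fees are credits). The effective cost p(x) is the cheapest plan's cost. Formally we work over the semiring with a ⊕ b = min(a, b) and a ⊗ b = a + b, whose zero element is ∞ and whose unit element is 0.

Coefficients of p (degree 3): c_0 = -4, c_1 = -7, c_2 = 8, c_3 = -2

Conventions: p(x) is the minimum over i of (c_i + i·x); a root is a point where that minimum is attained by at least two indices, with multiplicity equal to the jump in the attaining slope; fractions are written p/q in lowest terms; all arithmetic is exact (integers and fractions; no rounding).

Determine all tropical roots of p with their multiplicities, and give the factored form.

hull edge (i=0, c=-4) to (i=1, c=-7): slope -3, span 1
hull edge (i=1, c=-7) to (i=3, c=-2): slope 5/2, span 2
Factored form: p(x) = -2 ⊗ (x ⊕ (-5/2)) ⊗ (x ⊕ (-5/2)) ⊗ (x ⊕ 3)
Answer: roots = -5/2 (mult 2), 3 (mult 1)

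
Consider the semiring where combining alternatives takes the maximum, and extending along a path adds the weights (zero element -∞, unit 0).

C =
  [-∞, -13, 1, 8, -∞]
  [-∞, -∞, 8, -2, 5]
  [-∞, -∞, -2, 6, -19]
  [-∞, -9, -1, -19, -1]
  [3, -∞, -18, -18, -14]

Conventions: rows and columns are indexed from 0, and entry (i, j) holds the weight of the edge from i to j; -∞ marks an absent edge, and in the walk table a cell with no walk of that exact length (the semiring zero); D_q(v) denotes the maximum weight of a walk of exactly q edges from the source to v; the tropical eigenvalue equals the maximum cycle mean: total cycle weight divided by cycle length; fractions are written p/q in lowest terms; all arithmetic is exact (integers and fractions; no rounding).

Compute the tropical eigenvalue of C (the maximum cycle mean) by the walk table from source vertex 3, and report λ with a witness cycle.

q=0: [-∞, -∞, -∞, 0, -∞]
q=1: [-∞, -9, -1, -19, -1]
q=2: [2, -28, -1, 5, -4]
q=3: [-1, -4, 4, 10, 4]
q=4: [7, 1, 9, 10, 9]
q=5: [12, 1, 9, 15, 9]
Optimal cycle mean attained by: cycle 0->3->4->0, total 8 + (-1) + 3, length 3.
Answer: λ = 10/3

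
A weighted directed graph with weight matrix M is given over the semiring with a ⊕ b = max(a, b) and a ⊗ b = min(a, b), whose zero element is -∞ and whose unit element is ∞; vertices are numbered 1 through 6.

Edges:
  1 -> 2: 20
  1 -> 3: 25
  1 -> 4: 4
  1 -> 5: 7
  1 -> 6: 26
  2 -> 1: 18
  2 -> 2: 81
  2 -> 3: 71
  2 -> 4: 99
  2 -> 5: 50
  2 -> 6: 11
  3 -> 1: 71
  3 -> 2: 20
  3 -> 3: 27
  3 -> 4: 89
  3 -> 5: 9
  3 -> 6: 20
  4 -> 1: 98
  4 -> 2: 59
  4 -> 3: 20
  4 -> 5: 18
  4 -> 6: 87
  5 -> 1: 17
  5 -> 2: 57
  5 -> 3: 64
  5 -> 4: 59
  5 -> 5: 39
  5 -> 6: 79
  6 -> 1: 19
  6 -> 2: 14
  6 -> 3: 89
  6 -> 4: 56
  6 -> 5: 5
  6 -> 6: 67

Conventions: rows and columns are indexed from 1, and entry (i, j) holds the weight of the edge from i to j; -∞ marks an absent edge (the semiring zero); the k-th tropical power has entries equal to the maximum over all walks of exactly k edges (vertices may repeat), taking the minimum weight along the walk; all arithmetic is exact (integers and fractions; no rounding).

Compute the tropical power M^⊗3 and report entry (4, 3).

M^⊗2:
  [25, 20, 26, 26, 20, 26]
  [98, 81, 71, 81, 50, 87]
  [89, 59, 27, 27, 20, 87]
  [20, 59, 87, 59, 50, 67]
  [64, 59, 79, 64, 50, 67]
  [71, 56, 67, 89, 18, 67]
M^⊗3:
  [26, 26, 26, 26, 20, 26]
  [81, 81, 87, 81, 50, 81]
  [27, 59, 87, 59, 50, 67]
  [71, 59, 67, 87, 50, 67]
  [71, 59, 67, 79, 50, 67]
  [89, 59, 67, 67, 50, 87]
Key observation: the optimum is the walk 4->6->6->3, with weight 87 min 67 min 89 = 67.
Optimal value attained by: walk 4->6->6->3.
Answer: (M^⊗3)[4][3] = 67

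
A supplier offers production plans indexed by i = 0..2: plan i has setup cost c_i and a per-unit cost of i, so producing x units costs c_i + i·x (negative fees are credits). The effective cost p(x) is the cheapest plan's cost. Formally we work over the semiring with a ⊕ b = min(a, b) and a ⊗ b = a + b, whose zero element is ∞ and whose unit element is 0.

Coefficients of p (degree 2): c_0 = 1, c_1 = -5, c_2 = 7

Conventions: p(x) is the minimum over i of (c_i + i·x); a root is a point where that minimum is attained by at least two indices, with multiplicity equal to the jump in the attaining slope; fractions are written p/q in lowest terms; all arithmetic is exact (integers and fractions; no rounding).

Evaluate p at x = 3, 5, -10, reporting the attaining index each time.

p(3) = min(1+0·3=1, -5+1·3=-2, 7+2·3=13) = -2 (attained by i=1)
p(5) = min(1+0·5=1, -5+1·5=0, 7+2·5=17) = 0 (attained by i=1)
p(-10) = min(1+0·(-10)=1, -5+1·(-10)=-15, 7+2·(-10)=-13) = -15 (attained by i=1)
Answer: p(3) = -2; p(5) = 0; p(-10) = -15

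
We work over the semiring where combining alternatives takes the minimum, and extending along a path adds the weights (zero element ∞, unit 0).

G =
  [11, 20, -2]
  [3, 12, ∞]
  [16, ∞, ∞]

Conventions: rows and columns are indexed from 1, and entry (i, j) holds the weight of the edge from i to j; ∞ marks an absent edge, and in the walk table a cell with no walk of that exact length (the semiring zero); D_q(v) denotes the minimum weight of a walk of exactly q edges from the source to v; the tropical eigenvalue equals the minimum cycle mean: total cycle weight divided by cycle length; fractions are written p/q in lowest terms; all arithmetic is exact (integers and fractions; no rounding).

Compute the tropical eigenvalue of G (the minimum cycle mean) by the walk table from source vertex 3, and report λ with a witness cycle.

q=0: [∞, ∞, 0]
q=1: [16, ∞, ∞]
q=2: [27, 36, 14]
q=3: [30, 47, 25]
Optimal cycle mean attained by: cycle 1->3->1, total (-2) + 16, length 2.
Answer: λ = 7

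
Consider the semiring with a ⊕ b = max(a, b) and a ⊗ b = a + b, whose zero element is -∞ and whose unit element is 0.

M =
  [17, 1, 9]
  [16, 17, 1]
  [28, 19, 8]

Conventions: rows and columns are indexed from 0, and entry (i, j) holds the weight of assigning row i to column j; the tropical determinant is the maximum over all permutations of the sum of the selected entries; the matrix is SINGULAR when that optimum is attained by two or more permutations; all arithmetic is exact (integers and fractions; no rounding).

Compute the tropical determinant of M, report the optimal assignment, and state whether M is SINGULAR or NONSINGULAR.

σ = (0, 1, 2): 17 + 17 + 8 = 42
σ = (0, 2, 1): 17 + 1 + 19 = 37
σ = (1, 0, 2): 1 + 16 + 8 = 25
σ = (1, 2, 0): 1 + 1 + 28 = 30
σ = (2, 0, 1): 9 + 16 + 19 = 44
σ = (2, 1, 0): 9 + 17 + 28 = 54
Optimal value attained by: σ = (2, 1, 0).
Answer: det⊕(M) = 54; verdict: NONSINGULAR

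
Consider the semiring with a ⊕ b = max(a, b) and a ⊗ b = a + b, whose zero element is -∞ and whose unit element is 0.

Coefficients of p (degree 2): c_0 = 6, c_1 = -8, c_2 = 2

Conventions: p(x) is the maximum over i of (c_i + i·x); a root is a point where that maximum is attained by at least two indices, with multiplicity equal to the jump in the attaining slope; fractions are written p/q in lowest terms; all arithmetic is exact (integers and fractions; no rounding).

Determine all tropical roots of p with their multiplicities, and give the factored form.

hull edge (i=0, c=6) to (i=2, c=2): slope -2, span 2
Factored form: p(x) = 2 ⊗ (x ⊕ 2) ⊗ (x ⊕ 2)
Answer: roots = 2 (mult 2)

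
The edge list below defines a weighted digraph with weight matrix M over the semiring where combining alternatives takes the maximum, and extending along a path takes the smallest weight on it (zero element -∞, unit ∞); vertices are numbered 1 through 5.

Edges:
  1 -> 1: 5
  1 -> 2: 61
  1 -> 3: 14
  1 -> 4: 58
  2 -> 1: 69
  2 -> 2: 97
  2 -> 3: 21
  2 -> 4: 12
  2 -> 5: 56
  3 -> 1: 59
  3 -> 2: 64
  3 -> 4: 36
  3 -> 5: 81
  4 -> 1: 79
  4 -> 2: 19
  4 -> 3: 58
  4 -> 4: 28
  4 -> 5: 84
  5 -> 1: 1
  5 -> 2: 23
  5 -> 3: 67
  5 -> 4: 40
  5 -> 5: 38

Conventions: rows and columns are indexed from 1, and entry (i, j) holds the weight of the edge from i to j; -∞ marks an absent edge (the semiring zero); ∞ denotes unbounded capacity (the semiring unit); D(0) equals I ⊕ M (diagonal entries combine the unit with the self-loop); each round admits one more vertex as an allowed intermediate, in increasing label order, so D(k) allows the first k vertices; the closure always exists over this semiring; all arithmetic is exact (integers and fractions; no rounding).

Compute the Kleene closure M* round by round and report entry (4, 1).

D(0):
  [∞, 61, 14, 58, -∞]
  [69, ∞, 21, 12, 56]
  [59, 64, ∞, 36, 81]
  [79, 19, 58, ∞, 84]
  [1, 23, 67, 40, ∞]
D(1):
  [∞, 61, 14, 58, -∞]
  [69, ∞, 21, 58, 56]
  [59, 64, ∞, 58, 81]
  [79, 61, 58, ∞, 84]
  [1, 23, 67, 40, ∞]
D(2):
  [∞, 61, 21, 58, 56]
  [69, ∞, 21, 58, 56]
  [64, 64, ∞, 58, 81]
  [79, 61, 58, ∞, 84]
  [23, 23, 67, 40, ∞]
D(3):
  [∞, 61, 21, 58, 56]
  [69, ∞, 21, 58, 56]
  [64, 64, ∞, 58, 81]
  [79, 61, 58, ∞, 84]
  [64, 64, 67, 58, ∞]
D(4):
  [∞, 61, 58, 58, 58]
  [69, ∞, 58, 58, 58]
  [64, 64, ∞, 58, 81]
  [79, 61, 58, ∞, 84]
  [64, 64, 67, 58, ∞]
D(5):
  [∞, 61, 58, 58, 58]
  [69, ∞, 58, 58, 58]
  [64, 64, ∞, 58, 81]
  [79, 64, 67, ∞, 84]
  [64, 64, 67, 58, ∞]
Answer: M*[4][1] = 79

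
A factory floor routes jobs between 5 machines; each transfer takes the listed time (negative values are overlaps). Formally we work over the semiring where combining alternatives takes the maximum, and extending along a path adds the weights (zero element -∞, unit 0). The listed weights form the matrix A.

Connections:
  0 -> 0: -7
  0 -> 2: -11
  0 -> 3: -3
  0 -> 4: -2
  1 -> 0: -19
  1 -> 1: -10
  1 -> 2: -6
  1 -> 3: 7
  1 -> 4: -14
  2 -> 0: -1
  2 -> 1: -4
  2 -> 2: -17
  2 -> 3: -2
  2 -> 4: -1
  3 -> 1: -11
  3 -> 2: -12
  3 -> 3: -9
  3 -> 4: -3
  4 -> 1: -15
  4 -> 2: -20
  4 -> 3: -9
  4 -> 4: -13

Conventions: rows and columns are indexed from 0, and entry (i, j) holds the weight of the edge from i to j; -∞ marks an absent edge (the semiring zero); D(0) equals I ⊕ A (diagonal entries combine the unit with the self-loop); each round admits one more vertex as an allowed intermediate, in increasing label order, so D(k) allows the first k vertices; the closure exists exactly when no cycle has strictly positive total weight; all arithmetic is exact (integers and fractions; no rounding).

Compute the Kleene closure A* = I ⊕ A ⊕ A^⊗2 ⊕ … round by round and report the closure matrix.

D(0):
  [0, -∞, -11, -3, -2]
  [-19, 0, -6, 7, -14]
  [-1, -4, 0, -2, -1]
  [-∞, -11, -12, 0, -3]
  [-∞, -15, -20, -9, 0]
D(1):
  [0, -∞, -11, -3, -2]
  [-19, 0, -6, 7, -14]
  [-1, -4, 0, -2, -1]
  [-∞, -11, -12, 0, -3]
  [-∞, -15, -20, -9, 0]
D(2):
  [0, -∞, -11, -3, -2]
  [-19, 0, -6, 7, -14]
  [-1, -4, 0, 3, -1]
  [-30, -11, -12, 0, -3]
  [-34, -15, -20, -8, 0]
D(3):
  [0, -15, -11, -3, -2]
  [-7, 0, -6, 7, -7]
  [-1, -4, 0, 3, -1]
  [-13, -11, -12, 0, -3]
  [-21, -15, -20, -8, 0]
D(4):
  [0, -14, -11, -3, -2]
  [-6, 0, -5, 7, 4]
  [-1, -4, 0, 3, 0]
  [-13, -11, -12, 0, -3]
  [-21, -15, -20, -8, 0]
D(5):
  [0, -14, -11, -3, -2]
  [-6, 0, -5, 7, 4]
  [-1, -4, 0, 3, 0]
  [-13, -11, -12, 0, -3]
  [-21, -15, -20, -8, 0]
Answer: A* = [[0, -14, -11, -3, -2], [-6, 0, -5, 7, 4], [-1, -4, 0, 3, 0], [-13, -11, -12, 0, -3], [-21, -15, -20, -8, 0]]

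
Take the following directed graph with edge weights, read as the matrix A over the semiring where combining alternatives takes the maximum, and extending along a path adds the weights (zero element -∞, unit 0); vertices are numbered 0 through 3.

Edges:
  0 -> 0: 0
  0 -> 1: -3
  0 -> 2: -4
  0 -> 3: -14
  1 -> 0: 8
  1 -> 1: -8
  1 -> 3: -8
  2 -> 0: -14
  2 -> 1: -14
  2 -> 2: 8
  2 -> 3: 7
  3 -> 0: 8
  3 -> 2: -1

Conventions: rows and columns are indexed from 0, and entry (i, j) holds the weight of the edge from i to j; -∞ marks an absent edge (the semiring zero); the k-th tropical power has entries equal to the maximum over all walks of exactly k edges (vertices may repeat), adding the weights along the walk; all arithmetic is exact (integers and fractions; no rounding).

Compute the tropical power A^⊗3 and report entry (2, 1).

A^⊗2:
  [5, -3, 4, 3]
  [8, 5, 4, -6]
  [15, -6, 16, 15]
  [8, 5, 7, 6]
A^⊗3:
  [11, 2, 12, 11]
  [13, 5, 12, 11]
  [23, 12, 24, 23]
  [14, 5, 15, 14]
Key observation: the optimum is the walk 2->3->0->1, with weight 7 + 8 + (-3) = 12.
Optimal value attained by: walk 2->3->0->1.
Answer: (A^⊗3)[2][1] = 12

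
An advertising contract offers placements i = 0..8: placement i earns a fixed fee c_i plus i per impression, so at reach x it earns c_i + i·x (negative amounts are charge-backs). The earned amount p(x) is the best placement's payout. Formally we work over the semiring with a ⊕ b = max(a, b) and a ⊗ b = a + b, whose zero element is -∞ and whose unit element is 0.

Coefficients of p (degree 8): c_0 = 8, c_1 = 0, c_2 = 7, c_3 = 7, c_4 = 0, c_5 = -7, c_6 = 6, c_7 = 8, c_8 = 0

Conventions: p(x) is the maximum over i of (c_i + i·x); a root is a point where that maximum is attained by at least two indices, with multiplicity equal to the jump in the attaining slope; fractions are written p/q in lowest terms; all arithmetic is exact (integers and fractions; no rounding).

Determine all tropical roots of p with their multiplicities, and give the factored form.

hull edge (i=0, c=8) to (i=7, c=8): slope 0, span 7
hull edge (i=7, c=8) to (i=8, c=0): slope -8, span 1
Factored form: p(x) = 0 ⊗ (x ⊕ 0) ⊗ (x ⊕ 0) ⊗ (x ⊕ 0) ⊗ (x ⊕ 0) ⊗ (x ⊕ 0) ⊗ (x ⊕ 0) ⊗ (x ⊕ 0) ⊗ (x ⊕ 8)
Answer: roots = 0 (mult 7), 8 (mult 1)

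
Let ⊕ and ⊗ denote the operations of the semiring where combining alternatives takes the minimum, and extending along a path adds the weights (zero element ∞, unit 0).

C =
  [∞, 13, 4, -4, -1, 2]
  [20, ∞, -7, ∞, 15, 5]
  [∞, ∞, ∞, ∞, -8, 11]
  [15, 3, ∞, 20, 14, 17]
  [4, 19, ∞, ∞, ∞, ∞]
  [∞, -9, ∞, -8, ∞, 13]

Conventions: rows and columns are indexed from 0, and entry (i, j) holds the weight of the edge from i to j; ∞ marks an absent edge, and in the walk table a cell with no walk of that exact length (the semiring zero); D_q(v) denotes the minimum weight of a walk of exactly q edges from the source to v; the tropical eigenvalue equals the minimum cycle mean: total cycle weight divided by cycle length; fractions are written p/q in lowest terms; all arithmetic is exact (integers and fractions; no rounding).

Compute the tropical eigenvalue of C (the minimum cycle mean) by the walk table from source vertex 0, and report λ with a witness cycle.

q=0: [0, ∞, ∞, ∞, ∞, ∞]
q=1: [∞, 13, 4, -4, -1, 2]
q=2: [3, -7, 6, -6, -4, 13]
q=3: [0, -3, -14, -1, -2, -2]
q=4: [2, -11, -10, -10, -22, -3]
q=5: [-18, -12, -18, -11, -18, -6]
q=6: [-14, -15, -19, -22, -26, -16]
Optimal cycle mean attained by: cycle 0->5->1->2->4->0, total 2 + (-9) + (-7) + (-8) + 4, length 5.
Answer: λ = -18/5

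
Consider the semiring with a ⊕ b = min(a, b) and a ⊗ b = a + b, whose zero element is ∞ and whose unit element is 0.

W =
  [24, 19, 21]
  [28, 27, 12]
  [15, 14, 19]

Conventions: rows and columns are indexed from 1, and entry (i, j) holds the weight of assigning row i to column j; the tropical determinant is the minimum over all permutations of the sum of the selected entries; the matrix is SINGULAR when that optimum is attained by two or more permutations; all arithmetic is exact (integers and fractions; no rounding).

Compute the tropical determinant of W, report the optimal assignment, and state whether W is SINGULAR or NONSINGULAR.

σ = (1, 2, 3): 24 + 27 + 19 = 70
σ = (1, 3, 2): 24 + 12 + 14 = 50
σ = (2, 1, 3): 19 + 28 + 19 = 66
σ = (2, 3, 1): 19 + 12 + 15 = 46
σ = (3, 1, 2): 21 + 28 + 14 = 63
σ = (3, 2, 1): 21 + 27 + 15 = 63
Optimal value attained by: σ = (2, 3, 1).
Answer: det⊕(W) = 46; verdict: NONSINGULAR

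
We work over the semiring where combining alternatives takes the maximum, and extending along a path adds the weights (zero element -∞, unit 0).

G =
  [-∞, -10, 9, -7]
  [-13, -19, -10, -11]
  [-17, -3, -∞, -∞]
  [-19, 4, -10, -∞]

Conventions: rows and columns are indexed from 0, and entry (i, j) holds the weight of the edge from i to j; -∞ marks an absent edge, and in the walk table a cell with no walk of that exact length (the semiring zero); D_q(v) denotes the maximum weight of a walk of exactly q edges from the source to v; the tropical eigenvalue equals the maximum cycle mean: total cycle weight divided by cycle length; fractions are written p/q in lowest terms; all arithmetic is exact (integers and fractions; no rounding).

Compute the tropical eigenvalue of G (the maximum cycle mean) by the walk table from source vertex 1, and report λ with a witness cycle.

q=0: [-∞, 0, -∞, -∞]
q=1: [-13, -19, -10, -11]
q=2: [-27, -7, -4, -20]
q=3: [-20, -7, -17, -18]
q=4: [-20, -14, -11, -18]
Optimal cycle mean attained by: cycle 0->2->1->0, total 9 + (-3) + (-13), length 3.
Answer: λ = -7/3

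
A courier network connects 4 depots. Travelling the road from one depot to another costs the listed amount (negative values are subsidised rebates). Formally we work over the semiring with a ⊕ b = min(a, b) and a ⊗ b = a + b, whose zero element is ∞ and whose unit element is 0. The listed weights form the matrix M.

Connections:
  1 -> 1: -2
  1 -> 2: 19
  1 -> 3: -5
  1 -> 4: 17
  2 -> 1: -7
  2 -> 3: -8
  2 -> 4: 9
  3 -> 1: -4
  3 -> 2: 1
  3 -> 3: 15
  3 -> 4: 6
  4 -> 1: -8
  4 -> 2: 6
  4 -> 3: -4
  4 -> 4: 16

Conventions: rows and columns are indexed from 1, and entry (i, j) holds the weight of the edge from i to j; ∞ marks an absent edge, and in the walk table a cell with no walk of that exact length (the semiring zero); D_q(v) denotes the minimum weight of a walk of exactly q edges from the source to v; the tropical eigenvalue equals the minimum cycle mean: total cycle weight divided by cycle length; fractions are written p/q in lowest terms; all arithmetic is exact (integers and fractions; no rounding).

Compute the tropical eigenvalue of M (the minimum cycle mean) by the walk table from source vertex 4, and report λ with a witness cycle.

q=0: [∞, ∞, ∞, 0]
q=1: [-8, 6, -4, 16]
q=2: [-10, -3, -13, 2]
q=3: [-17, -12, -15, -7]
q=4: [-19, -14, -22, -9]
Optimal cycle mean attained by: cycle 1->3->1, total (-5) + (-4), length 2.
Answer: λ = -9/2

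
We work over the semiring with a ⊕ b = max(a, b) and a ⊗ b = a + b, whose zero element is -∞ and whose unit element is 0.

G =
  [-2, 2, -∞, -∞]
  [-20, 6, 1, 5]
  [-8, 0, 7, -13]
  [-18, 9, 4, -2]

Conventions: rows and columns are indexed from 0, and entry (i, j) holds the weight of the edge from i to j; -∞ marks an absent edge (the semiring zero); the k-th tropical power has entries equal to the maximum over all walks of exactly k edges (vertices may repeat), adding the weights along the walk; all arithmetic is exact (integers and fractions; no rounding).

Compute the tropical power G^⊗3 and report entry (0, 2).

G^⊗2:
  [-4, 8, 3, 7]
  [-7, 14, 9, 11]
  [-1, 7, 14, 5]
  [-4, 15, 11, 14]
G^⊗3:
  [-5, 16, 11, 13]
  [1, 20, 16, 19]
  [6, 14, 21, 12]
  [3, 23, 18, 20]
Key observation: the optimum is the walk 0->1->3->2, with weight 2 + 5 + 4 = 11.
Optimal value attained by: walk 0->1->3->2.
Answer: (G^⊗3)[0][2] = 11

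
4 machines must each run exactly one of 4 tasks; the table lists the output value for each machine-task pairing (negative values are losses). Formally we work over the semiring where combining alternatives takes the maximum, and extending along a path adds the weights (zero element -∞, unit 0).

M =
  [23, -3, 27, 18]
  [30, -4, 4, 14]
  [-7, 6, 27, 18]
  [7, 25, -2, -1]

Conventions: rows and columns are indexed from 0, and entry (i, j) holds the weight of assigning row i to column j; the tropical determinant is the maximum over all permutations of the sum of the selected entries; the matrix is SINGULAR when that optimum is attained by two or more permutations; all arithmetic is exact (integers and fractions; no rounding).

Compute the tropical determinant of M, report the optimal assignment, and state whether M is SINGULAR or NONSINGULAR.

σ = (0, 1, 2, 3): 23 + (-4) + 27 + (-1) = 45
σ = (0, 1, 3, 2): 23 + (-4) + 18 + (-2) = 35
σ = (0, 2, 1, 3): 23 + 4 + 6 + (-1) = 32
σ = (0, 2, 3, 1): 23 + 4 + 18 + 25 = 70
σ = (0, 3, 1, 2): 23 + 14 + 6 + (-2) = 41
σ = (0, 3, 2, 1): 23 + 14 + 27 + 25 = 89
σ = (1, 0, 2, 3): (-3) + 30 + 27 + (-1) = 53
σ = (1, 0, 3, 2): (-3) + 30 + 18 + (-2) = 43
σ = (1, 2, 0, 3): (-3) + 4 + (-7) + (-1) = -7
σ = (1, 2, 3, 0): (-3) + 4 + 18 + 7 = 26
σ = (1, 3, 0, 2): (-3) + 14 + (-7) + (-2) = 2
σ = (1, 3, 2, 0): (-3) + 14 + 27 + 7 = 45
σ = (2, 0, 1, 3): 27 + 30 + 6 + (-1) = 62
σ = (2, 0, 3, 1): 27 + 30 + 18 + 25 = 100
σ = (2, 1, 0, 3): 27 + (-4) + (-7) + (-1) = 15
σ = (2, 1, 3, 0): 27 + (-4) + 18 + 7 = 48
σ = (2, 3, 0, 1): 27 + 14 + (-7) + 25 = 59
σ = (2, 3, 1, 0): 27 + 14 + 6 + 7 = 54
σ = (3, 0, 1, 2): 18 + 30 + 6 + (-2) = 52
σ = (3, 0, 2, 1): 18 + 30 + 27 + 25 = 100
σ = (3, 1, 0, 2): 18 + (-4) + (-7) + (-2) = 5
σ = (3, 1, 2, 0): 18 + (-4) + 27 + 7 = 48
σ = (3, 2, 0, 1): 18 + 4 + (-7) + 25 = 40
σ = (3, 2, 1, 0): 18 + 4 + 6 + 7 = 35
Optimal value attained by: σ = (2, 0, 3, 1).
Answer: det⊕(M) = 100; verdict: SINGULAR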